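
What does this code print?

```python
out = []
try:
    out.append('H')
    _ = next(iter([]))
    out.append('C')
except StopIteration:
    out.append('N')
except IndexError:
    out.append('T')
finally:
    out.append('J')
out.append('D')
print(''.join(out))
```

Execution trace: 'H' (try body) → 'N' (except StopIteration) → 'J' (finally) → 'D' (after the try/except). Output: HNJD

Answer: HNJD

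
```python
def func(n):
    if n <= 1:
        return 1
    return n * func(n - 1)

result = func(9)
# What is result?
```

func(9) = 9 * 8 * 7 * 6 * 5 * 4 * 3 * 2 * 1 = 362880

Answer: 362880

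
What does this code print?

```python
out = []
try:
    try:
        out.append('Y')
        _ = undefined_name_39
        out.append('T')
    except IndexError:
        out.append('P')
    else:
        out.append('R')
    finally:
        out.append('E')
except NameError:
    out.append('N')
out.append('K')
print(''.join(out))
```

Execution trace: 'Y' (try body) → 'E' (finally) → 'N' (outer except NameError) → 'K' (after the try/except). Output: YENK

Answer: YENK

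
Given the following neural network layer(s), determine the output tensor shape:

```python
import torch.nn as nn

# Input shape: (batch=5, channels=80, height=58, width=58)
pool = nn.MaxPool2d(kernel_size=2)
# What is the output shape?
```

Input: (5, 80, 58, 58) -> Output: (5, 80, 29, 29)

Answer: (5, 80, 29, 29)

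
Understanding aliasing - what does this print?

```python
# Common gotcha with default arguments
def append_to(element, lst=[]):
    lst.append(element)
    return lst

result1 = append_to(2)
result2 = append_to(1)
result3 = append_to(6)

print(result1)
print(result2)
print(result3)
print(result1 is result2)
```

Key concept: mutable default argument gotcha.
Step by step:
`result1 = append_to(2)` → result1 = [2]
`result2 = append_to(1)` → result1 = [2, 1] (same object as result2); result2 = [2, 1] (same object as result1)
`result3 = append_to(6)` → result1 = [2, 1, 6] (same object as result2, result3); result2 = [2, 1, 6] (same object as result1, result3); result3 = [2, 1, 6] (same object as result1, result2)
`print(result1)` → prints [2, 1, 6]
`print(result2)` → prints [2, 1, 6]
`print(result3)` → prints [2, 1, 6]
`print(result1 is result2)` → prints True

Answer:
[2, 1, 6]
[2, 1, 6]
[2, 1, 6]
True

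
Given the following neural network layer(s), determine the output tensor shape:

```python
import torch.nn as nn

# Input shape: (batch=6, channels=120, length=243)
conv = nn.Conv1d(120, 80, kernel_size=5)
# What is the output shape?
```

Input: (6, 120, 243) -> Output: (6, 80, 239)

Answer: (6, 80, 239)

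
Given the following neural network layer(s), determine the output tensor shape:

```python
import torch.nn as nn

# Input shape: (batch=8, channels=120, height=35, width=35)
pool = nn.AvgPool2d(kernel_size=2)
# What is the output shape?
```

Input: (8, 120, 35, 35) -> Output: (8, 120, 17, 17)

Answer: (8, 120, 17, 17)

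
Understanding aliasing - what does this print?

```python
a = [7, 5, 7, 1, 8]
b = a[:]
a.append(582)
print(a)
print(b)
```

Key concept: slice [:] creates copy.
Step by step:
`a = [7, 5, 7, 1, 8]` → a = [7, 5, 7, 1, 8]
`b = a[:]` → b = [7, 5, 7, 1, 8]
`a.append(582)` → a = [7, 5, 7, 1, 8, 582]
`print(a)` → prints [7, 5, 7, 1, 8, 582]
`print(b)` → prints [7, 5, 7, 1, 8]

Answer:
[7, 5, 7, 1, 8, 582]
[7, 5, 7, 1, 8]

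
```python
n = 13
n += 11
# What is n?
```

Trace:
`n = 13` → n = 13
`n += 11` → n = 24
So n = 24

Answer: 24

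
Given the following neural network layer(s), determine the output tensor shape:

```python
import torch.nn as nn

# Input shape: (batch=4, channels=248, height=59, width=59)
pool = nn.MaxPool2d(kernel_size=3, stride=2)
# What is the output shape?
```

Input: (4, 248, 59, 59) -> Output: (4, 248, 29, 29)

Answer: (4, 248, 29, 29)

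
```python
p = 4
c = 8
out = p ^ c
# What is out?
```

Trace:
`p = 4` → p = 4
`c = 8` → c = 8
`out = p ^ c` → out = 12
So out = 12

Answer: 12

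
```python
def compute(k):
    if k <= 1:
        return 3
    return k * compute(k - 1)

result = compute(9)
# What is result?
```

compute(9) = 9 * 8 * 7 * 6 * 5 * 4 * 3 * 2 * 3 = 1088640

Answer: 1088640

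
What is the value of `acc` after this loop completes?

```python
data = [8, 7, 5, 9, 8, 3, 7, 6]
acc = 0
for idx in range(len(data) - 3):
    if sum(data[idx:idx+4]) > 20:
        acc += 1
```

Count windows with sum > 20
`acc` takes the values: 0 → 1 → 2 → 3 → 4 → 5

Answer: 5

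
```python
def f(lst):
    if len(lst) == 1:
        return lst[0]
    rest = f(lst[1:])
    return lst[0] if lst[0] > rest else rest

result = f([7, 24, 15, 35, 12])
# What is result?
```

Recursive max over [7, 24, 15, 35, 12] = 35

Answer: 35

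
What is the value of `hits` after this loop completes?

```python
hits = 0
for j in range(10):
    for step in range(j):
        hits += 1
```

Triangle number: 0+1+2+...+9
`hits` takes the values: 0 → 1 → 2 → 3 → 4 → 5 → 6 → 7 → 8 → 9 → 10 → 11 → 12 → 13 → 14 → 15 → 16 → 17 → 18 → 19 → 20 → 21 → 22 → 23 → 24 → 25 → 26 → 27 → 28 → 29 → … → 41 → 42 → 43 → 44 → 45

Answer: 45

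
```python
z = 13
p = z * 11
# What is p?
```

Trace:
`z = 13` → z = 13
`p = z * 11` → p = 143
So p = 143

Answer: 143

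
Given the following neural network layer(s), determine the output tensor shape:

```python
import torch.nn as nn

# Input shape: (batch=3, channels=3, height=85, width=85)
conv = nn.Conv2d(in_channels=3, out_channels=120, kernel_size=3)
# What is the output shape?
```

Input: (3, 3, 85, 85) -> Output: (3, 120, 83, 83)

Answer: (3, 120, 83, 83)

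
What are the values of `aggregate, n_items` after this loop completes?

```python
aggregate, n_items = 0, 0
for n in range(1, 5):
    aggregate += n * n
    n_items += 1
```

Sum of squares and count
`aggregate, n_items` takes the values: (0, 0) → (1, 0) → (1, 1) → (5, 1) → (5, 2) → (14, 2) → (14, 3) → (30, 3) → (30, 4)

Answer: 30, 4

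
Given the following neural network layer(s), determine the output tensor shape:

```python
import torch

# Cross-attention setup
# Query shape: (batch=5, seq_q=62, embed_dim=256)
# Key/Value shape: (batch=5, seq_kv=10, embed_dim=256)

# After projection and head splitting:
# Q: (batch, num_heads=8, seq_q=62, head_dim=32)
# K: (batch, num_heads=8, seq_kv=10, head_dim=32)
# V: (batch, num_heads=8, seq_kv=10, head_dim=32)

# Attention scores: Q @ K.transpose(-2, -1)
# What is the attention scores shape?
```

Input: (5, 62, 256) -> Output: (5, 8, 62, 10)

Answer: (5, 8, 62, 10)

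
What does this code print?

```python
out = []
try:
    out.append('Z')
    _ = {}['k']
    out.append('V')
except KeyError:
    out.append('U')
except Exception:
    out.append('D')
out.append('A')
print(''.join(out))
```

Execution trace: 'Z' (try body) → 'U' (except KeyError) → 'A' (after the try/except). Output: ZUA

Answer: ZUA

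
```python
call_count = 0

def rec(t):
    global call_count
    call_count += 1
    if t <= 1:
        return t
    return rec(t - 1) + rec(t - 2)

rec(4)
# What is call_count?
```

Calls(t) = 1 + Calls(t-1) + Calls(t-2); Calls(0)=Calls(1)=1. For t=4 this gives 9.

Answer: 9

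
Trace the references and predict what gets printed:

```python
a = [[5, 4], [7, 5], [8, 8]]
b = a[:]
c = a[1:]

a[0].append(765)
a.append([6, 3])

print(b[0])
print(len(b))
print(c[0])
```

Key concept: slice with nested mutation.
Step by step:
`a = [[5, 4], [7, 5], [8, 8]]` → a = [[5, 4], [7, 5], [8, 8]]
`b = a[:]` → b = [[5, 4], [7, 5], [8, 8]]
`c = a[1:]` → c = [[7, 5], [8, 8]]
`a[0].append(765)` → a = [[5, 4, 765], [7, 5], [8, 8]]; b = [[5, 4, 765], [7, 5], [8, 8]]
`a.append([6, 3])` → a = [[5, 4, 765], [7, 5], [8, 8], [6, 3]]
`print(b[0])` → prints [5, 4, 765]
`print(len(b))` → prints 3
`print(c[0])` → prints [7, 5]

Answer:
[5, 4, 765]
3
[7, 5]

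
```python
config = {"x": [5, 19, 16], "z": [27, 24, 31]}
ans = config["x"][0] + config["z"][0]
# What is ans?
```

Trace:
`config = {"x": [5, 19, 16], "z": [27, 24, 31]}` → config = {'x': [5, 19, 16], 'z': [27, 24, 31]}
`ans = config["x"][0] + config["z"][0]` → ans = 32
So ans = 32

Answer: 32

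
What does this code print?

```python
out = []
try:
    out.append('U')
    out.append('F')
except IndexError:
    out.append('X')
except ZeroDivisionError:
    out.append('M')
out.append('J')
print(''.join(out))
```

Execution trace: 'U' (try body) → 'F' (try body, no exception) → 'J' (after the try/except). Output: UFJ

Answer: UFJ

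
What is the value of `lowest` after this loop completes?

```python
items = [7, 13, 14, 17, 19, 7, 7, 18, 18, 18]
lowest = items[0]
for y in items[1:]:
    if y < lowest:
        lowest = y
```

Minimum of [7, 13, 14, 17, 19, 7, 7, 18, 18, 18]
`lowest` takes the values: 7

Answer: 7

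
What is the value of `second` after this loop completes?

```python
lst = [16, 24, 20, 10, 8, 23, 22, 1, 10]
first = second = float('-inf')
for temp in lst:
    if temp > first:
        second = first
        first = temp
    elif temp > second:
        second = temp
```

Second largest (with repeats) in [16, 24, 20, 10, 8, 23, 22, 1, 10]
`second` takes the values: -inf → 16 → 20 → 23

Answer: 23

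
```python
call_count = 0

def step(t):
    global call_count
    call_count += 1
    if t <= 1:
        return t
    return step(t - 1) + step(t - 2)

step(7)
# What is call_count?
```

Calls(t) = 1 + Calls(t-1) + Calls(t-2); Calls(0)=Calls(1)=1. For t=7 this gives 41.

Answer: 41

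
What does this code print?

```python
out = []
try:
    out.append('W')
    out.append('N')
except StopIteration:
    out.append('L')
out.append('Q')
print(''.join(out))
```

Execution trace: 'W' (try body) → 'N' (try body, no exception) → 'Q' (after the try/except). Output: WNQ

Answer: WNQ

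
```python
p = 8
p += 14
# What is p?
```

Trace:
`p = 8` → p = 8
`p += 14` → p = 22
So p = 22

Answer: 22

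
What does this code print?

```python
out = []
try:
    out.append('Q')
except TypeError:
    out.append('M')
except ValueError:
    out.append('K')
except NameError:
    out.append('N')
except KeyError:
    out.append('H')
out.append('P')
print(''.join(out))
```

Execution trace: 'Q' (try body, no exception) → 'P' (after the try/except). Output: QP

Answer: QP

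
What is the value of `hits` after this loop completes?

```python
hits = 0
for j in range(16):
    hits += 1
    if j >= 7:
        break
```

Loop breaks when j reaches 7, hits is 8
`hits` takes the values: 0 → 1 → 2 → 3 → 4 → 5 → 6 → 7 → 8

Answer: 8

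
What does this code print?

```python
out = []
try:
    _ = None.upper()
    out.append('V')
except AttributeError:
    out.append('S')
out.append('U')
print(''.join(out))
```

Execution trace: 'S' (except AttributeError) → 'U' (after the try/except). Output: SU

Answer: SU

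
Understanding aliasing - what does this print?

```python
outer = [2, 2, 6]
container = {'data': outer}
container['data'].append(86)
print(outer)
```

Key concept: dict holds reference to list.
Step by step:
`outer = [2, 2, 6]` → outer = [2, 2, 6]
`container = {'data': outer}` → container = {'data': [2, 2, 6]}
`container['data'].append(86)` → outer = [2, 2, 6, 86]; container = {'data': [2, 2, 6, 86]}
`print(outer)` → prints [2, 2, 6, 86]

Answer: [2, 2, 6, 86]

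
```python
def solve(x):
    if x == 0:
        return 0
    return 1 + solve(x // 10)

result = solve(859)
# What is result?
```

Count of digits of 859: 3

Answer: 3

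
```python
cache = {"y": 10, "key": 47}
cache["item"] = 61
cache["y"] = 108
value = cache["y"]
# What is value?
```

Trace:
`cache = {"y": 10, "key": 47}` → cache = {'y': 10, 'key': 47}
`cache["item"] = 61` → cache = {'y': 10, 'key': 47, 'item': 61}
`cache["y"] = 108` → cache = {'y': 108, 'key': 47, 'item': 61}
`value = cache["y"]` → value = 108
So value = 108

Answer: 108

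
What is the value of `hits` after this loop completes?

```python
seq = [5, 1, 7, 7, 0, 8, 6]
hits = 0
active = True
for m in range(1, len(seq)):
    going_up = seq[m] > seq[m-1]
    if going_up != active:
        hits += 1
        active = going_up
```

Count direction changes in [5, 1, 7, 7, 0, 8, 6]
`hits` takes the values: 0 → 1 → 2 → 3 → 4 → 5

Answer: 5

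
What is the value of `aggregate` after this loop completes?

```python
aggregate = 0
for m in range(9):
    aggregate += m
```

Sum of 0 to 8 = 36
`aggregate` takes the values: 0 → 1 → 3 → 6 → 10 → 15 → 21 → 28 → 36

Answer: 36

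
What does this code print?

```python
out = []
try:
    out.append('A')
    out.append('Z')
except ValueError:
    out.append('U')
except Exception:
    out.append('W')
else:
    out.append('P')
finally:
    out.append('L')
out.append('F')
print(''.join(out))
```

Execution trace: 'A' (try body) → 'Z' (try body, no exception) → 'P' (else) → 'L' (finally) → 'F' (after the try/except). Output: AZPLF

Answer: AZPLF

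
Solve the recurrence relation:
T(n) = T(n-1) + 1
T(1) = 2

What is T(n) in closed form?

Unrolling: T(n) = T(1) + 1·(n-1) = 2 + 1(n-1) = n + 1.

Answer: T(n) = n + 1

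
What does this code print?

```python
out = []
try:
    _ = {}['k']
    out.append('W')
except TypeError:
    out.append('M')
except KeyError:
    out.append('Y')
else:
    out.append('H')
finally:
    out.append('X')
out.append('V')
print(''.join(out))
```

Execution trace: 'Y' (except KeyError) → 'X' (finally) → 'V' (after the try/except). Output: YXV

Answer: YXV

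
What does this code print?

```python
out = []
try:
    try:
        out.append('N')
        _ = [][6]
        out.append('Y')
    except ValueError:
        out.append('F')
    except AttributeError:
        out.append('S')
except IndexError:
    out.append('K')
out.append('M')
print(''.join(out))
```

Execution trace: 'N' (inner try body) → 'K' (outer except IndexError) → 'M' (after the try/except). Output: NKM

Answer: NKM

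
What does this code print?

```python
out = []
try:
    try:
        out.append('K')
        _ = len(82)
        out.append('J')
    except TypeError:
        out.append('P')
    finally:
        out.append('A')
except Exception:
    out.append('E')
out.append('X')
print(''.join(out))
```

Execution trace: 'K' (inner try body) → 'P' (inner except TypeError) → 'A' (inner finally) → 'X' (after the try/except). Output: KPAX

Answer: KPAX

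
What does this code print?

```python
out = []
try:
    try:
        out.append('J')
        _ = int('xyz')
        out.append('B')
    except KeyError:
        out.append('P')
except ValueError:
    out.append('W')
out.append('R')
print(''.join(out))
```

Execution trace: 'J' (try body) → 'W' (outer except ValueError) → 'R' (after the try/except). Output: JWR

Answer: JWR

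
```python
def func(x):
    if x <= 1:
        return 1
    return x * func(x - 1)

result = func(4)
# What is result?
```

func(4) = 4 * 3 * 2 * 1 = 24

Answer: 24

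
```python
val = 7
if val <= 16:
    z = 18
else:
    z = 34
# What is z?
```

Trace:
`val = 7` → val = 7
`if val <= 16: ...` → val <= 16 is True → z = 18
So z = 18

Answer: 18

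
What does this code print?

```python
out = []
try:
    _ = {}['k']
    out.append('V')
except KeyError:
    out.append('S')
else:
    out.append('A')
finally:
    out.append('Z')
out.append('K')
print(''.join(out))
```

Execution trace: 'S' (except KeyError) → 'Z' (finally) → 'K' (after the try/except). Output: SZK

Answer: SZK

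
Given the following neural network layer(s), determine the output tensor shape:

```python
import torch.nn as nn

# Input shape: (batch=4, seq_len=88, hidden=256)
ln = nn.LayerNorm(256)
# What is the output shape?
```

Input: (4, 88, 256) -> Output: (4, 88, 256)

Answer: (4, 88, 256)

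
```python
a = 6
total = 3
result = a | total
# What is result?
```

Trace:
`a = 6` → a = 6
`total = 3` → total = 3
`result = a | total` → result = 7
So result = 7

Answer: 7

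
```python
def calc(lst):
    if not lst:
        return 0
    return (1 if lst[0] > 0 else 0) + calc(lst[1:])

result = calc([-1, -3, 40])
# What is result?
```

Count of positive elements in [-1, -3, 40] = 1

Answer: 1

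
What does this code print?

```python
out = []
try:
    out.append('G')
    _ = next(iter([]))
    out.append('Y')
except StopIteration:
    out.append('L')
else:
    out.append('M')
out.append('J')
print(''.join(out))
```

Execution trace: 'G' (try body) → 'L' (except StopIteration) → 'J' (after the try/except). Output: GLJ

Answer: GLJ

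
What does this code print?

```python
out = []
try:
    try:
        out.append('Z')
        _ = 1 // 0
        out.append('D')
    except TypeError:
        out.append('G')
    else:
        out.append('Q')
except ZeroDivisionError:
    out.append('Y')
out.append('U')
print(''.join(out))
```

Execution trace: 'Z' (try body) → 'Y' (outer except ZeroDivisionError) → 'U' (after the try/except). Output: ZYU

Answer: ZYU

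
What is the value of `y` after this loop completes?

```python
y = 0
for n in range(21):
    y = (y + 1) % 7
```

Increment mod 7, 21 times = 0
`y` takes the values: 0 → 1 → 2 → 3 → 4 → 5 → 6 → 0 → 1 → 2 → 3 → 4 → 5 → 6 → 0 → 1 → 2 → 3 → 4 → 5 → 6 → 0

Answer: 0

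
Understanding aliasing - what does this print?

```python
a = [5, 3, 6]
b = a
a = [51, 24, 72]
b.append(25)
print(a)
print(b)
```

Key concept: rebinding vs mutation: a is rebound to a new list, b still points at the original.
Step by step:
`a = [5, 3, 6]` → a = [5, 3, 6]
`b = a` → b = [5, 3, 6] (same object as a)
`a = [51, 24, 72]` → a = [51, 24, 72]
`b.append(25)` → b = [5, 3, 6, 25]
`print(a)` → prints [51, 24, 72]
`print(b)` → prints [5, 3, 6, 25]

Answer:
[51, 24, 72]
[5, 3, 6, 25]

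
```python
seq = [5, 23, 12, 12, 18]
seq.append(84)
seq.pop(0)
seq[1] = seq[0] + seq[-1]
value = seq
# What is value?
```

Trace:
`seq = [5, 23, 12, 12, 18]` → seq = [5, 23, 12, 12, 18]
`seq.append(84)` → seq = [5, 23, 12, 12, 18, 84]
`seq.pop(0)` → seq = [23, 12, 12, 18, 84]
`seq[1] = seq[0] + seq[-1]` → seq = [23, 107, 12, 18, 84]
`value = seq` → value = [23, 107, 12, 18, 84]
So value = [23, 107, 12, 18, 84]

Answer: [23, 107, 12, 18, 84]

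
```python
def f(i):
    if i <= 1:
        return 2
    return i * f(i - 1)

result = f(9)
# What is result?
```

f(9) = 9 * 8 * 7 * 6 * 5 * 4 * 3 * 2 * 2 = 725760

Answer: 725760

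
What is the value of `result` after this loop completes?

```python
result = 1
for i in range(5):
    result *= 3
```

3^5 = 243
`result` takes the values: 1 → 3 → 9 → 27 → 81 → 243

Answer: 243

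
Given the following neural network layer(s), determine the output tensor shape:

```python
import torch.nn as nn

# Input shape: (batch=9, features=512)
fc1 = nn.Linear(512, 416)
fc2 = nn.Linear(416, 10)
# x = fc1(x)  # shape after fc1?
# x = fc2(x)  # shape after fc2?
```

Input: (9, 512) -> after fc1: (9, 416) -> Output: (9, 10)

Answer: (9, 10)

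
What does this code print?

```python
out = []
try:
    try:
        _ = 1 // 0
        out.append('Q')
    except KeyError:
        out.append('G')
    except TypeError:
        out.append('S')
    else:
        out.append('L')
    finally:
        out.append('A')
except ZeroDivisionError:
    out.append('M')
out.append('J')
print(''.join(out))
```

Execution trace: 'A' (finally) → 'M' (outer except ZeroDivisionError) → 'J' (after the try/except). Output: AMJ

Answer: AMJ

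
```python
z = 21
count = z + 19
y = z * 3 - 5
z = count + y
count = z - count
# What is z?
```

Trace:
`z = 21` → z = 21
`count = z + 19` → count = 40
`y = z * 3 - 5` → y = 58
`z = count + y` → z = 98
`count = z - count` → count = 58
So z = 98

Answer: 98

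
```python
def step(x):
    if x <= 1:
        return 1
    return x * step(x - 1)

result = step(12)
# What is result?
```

step(12) = 12 * 11 * 10 * 9 * 8 * 7 * 6 * 5 * 4 * 3 * 2 * 1 = 479001600

Answer: 479001600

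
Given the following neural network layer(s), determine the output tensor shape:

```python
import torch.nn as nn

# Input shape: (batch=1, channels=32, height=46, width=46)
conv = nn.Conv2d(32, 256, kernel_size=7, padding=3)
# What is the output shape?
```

Input: (1, 32, 46, 46) -> Output: (1, 256, 46, 46)

Answer: (1, 256, 46, 46)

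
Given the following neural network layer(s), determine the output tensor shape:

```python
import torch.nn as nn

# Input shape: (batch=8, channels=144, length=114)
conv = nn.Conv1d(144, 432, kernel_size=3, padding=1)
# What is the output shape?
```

Input: (8, 144, 114) -> Output: (8, 432, 114)

Answer: (8, 432, 114)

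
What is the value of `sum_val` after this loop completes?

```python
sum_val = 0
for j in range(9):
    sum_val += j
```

Sum of 0 to 8 = 36
`sum_val` takes the values: 0 → 1 → 3 → 6 → 10 → 15 → 21 → 28 → 36

Answer: 36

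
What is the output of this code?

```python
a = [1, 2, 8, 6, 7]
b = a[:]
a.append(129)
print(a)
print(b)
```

Key concept: slice [:] creates copy.
Step by step:
`a = [1, 2, 8, 6, 7]` → a = [1, 2, 8, 6, 7]
`b = a[:]` → b = [1, 2, 8, 6, 7]
`a.append(129)` → a = [1, 2, 8, 6, 7, 129]
`print(a)` → prints [1, 2, 8, 6, 7, 129]
`print(b)` → prints [1, 2, 8, 6, 7]

Answer:
[1, 2, 8, 6, 7, 129]
[1, 2, 8, 6, 7]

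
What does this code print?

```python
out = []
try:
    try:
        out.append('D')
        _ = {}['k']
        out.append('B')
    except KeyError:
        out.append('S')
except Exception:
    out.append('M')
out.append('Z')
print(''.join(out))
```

Execution trace: 'D' (inner try body) → 'S' (inner except KeyError) → 'Z' (after the try/except). Output: DSZ

Answer: DSZ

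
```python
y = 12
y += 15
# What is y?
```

Trace:
`y = 12` → y = 12
`y += 15` → y = 27
So y = 27

Answer: 27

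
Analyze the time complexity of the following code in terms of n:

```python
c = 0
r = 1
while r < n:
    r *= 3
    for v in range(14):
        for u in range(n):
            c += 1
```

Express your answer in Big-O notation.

Each loop level contributes: log n × 1 × n. Multiplying the contributions gives O(n log n).

Answer: O(n log n)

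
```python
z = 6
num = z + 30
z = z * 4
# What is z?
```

Trace:
`z = 6` → z = 6
`num = z + 30` → num = 36
`z = z * 4` → z = 24
So z = 24

Answer: 24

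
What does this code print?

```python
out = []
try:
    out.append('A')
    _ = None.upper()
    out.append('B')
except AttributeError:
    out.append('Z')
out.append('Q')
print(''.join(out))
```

Execution trace: 'A' (try body) → 'Z' (except AttributeError) → 'Q' (after the try/except). Output: AZQ

Answer: AZQ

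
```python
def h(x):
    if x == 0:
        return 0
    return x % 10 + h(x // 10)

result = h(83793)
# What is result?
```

Sum of digits of 83793: 3 + 9 + 7 + 3 + 8 = 30

Answer: 30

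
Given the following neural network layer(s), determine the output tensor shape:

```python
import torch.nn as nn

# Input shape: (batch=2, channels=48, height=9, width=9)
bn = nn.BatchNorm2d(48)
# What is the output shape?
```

Input: (2, 48, 9, 9) -> Output: (2, 48, 9, 9)

Answer: (2, 48, 9, 9)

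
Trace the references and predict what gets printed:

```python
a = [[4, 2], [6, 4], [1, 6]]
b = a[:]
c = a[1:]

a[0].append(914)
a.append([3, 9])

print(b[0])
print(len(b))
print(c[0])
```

Key concept: slice with nested mutation.
Step by step:
`a = [[4, 2], [6, 4], [1, 6]]` → a = [[4, 2], [6, 4], [1, 6]]
`b = a[:]` → b = [[4, 2], [6, 4], [1, 6]]
`c = a[1:]` → c = [[6, 4], [1, 6]]
`a[0].append(914)` → a = [[4, 2, 914], [6, 4], [1, 6]]; b = [[4, 2, 914], [6, 4], [1, 6]]
`a.append([3, 9])` → a = [[4, 2, 914], [6, 4], [1, 6], [3, 9]]
`print(b[0])` → prints [4, 2, 914]
`print(len(b))` → prints 3
`print(c[0])` → prints [6, 4]

Answer:
[4, 2, 914]
3
[6, 4]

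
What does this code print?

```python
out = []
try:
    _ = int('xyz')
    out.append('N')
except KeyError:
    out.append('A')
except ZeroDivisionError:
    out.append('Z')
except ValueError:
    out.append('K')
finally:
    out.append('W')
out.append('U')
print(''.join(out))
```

Execution trace: 'K' (except ValueError) → 'W' (finally) → 'U' (after the try/except). Output: KWU

Answer: KWU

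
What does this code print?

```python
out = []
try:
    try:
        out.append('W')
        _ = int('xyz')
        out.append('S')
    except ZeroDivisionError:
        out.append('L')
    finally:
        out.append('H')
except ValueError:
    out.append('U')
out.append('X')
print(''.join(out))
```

Execution trace: 'W' (try body) → 'H' (finally) → 'U' (outer except ValueError) → 'X' (after the try/except). Output: WHUX

Answer: WHUX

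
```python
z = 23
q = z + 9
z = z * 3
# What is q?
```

Trace:
`z = 23` → z = 23
`q = z + 9` → q = 32
`z = z * 3` → z = 69
So q = 32

Answer: 32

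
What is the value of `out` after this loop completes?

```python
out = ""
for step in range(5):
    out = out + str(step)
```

Concatenate digits 0 to 4
`out` takes the values: "" → "0" → "01" → "012" → "0123" → "01234"

Answer: "01234"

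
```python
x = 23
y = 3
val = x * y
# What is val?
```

Trace:
`x = 23` → x = 23
`y = 3` → y = 3
`val = x * y` → val = 69
So val = 69

Answer: 69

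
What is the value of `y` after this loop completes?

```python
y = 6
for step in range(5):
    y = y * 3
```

Multiply by 3, 5 times: 6 * 3^5 = 1458
`y` takes the values: 6 → 18 → 54 → 162 → 486 → 1458

Answer: 1458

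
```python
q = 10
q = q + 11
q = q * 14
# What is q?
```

Trace:
`q = 10` → q = 10
`q = q + 11` → q = 21
`q = q * 14` → q = 294
So q = 294

Answer: 294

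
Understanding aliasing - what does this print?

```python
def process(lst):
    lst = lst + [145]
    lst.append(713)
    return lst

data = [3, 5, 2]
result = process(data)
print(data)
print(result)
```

Key concept: rebinding parameter vs mutation.
Step by step:
`data = [3, 5, 2]` → data = [3, 5, 2]
`result = process(data)` → result = [3, 5, 2, 145, 713]
`print(data)` → prints [3, 5, 2]
`print(result)` → prints [3, 5, 2, 145, 713]

Answer:
[3, 5, 2]
[3, 5, 2, 145, 713]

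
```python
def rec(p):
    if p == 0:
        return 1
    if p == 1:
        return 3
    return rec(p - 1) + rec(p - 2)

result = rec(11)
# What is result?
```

Build up from base cases: rec(0)=1, rec(1)=3, rec(2)=4, rec(3)=7, rec(4)=11, rec(5)=18, rec(6)=29, ..., rec(11)=322

Answer: 322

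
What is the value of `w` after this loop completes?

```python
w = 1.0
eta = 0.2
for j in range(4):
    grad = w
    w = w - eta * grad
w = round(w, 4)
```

Gradient descent: w = 1.0 * (1 - 0.2)^4
`w` takes the values: 1.0 → 0.8 → 0.64 → 0.512 → 0.4096

Answer: 0.4096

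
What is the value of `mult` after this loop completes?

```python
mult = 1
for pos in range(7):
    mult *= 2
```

2^7 = 128
`mult` takes the values: 1 → 2 → 4 → 8 → 16 → 32 → 64 → 128

Answer: 128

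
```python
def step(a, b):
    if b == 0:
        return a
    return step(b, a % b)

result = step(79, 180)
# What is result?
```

step(79, 180) -> step(180, 79) -> step(79, 22) -> step(22, 13) -> step(13, 9) -> step(9, 4) -> step(4, 1) -> step(1, 0) -> 1

Answer: 1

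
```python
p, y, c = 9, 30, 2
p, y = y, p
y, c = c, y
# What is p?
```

Trace:
`p, y, c = 9, 30, 2` → p = 9; y = 30; c = 2
`p, y = y, p` → p = 30; y = 9
`y, c = c, y` → y = 2; c = 9
So p = 30

Answer: 30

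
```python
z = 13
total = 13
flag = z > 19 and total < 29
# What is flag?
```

Trace:
`z = 13` → z = 13
`total = 13` → total = 13
`flag = z > 19 and total < 29` → flag = False
So flag = False

Answer: False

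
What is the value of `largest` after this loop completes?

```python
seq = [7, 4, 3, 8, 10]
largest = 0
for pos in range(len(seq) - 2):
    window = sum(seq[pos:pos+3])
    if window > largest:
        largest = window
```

Max sum of 3-element window in [7, 4, 3, 8, 10]
`largest` takes the values: 0 → 14 → 15 → 21

Answer: 21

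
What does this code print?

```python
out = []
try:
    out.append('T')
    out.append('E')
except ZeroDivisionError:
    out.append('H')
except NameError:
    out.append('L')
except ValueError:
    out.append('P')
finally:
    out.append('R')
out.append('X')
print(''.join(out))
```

Execution trace: 'T' (try body) → 'E' (try body, no exception) → 'R' (finally) → 'X' (after the try/except). Output: TERX

Answer: TERX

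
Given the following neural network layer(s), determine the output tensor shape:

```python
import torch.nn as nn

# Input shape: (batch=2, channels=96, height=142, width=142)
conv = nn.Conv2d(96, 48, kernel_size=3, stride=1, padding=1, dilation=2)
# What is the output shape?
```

Input: (2, 96, 142, 142) -> Output: (2, 48, 140, 140)

Answer: (2, 48, 140, 140)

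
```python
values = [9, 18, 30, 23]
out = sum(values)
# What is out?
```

Trace:
`values = [9, 18, 30, 23]` → values = [9, 18, 30, 23]
`out = sum(values)` → out = 80
So out = 80

Answer: 80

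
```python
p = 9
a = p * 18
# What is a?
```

Trace:
`p = 9` → p = 9
`a = p * 18` → a = 162
So a = 162

Answer: 162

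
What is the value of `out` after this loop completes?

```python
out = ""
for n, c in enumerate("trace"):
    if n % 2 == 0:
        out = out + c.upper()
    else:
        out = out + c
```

Uppercase even positions in 'trace'
`out` takes the values: "" → "T" → "Tr" → "TrA" → "TrAc" → "TrAcE"

Answer: "TrAcE"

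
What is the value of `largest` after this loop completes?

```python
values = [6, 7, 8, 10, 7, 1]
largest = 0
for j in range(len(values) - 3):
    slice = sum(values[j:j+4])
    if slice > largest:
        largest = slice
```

Max sum of 4-element window in [6, 7, 8, 10, 7, 1]
`largest` takes the values: 0 → 31 → 32

Answer: 32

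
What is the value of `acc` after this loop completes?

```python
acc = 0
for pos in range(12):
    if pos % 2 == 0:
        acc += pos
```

Sum of even numbers 0 to 11
`acc` takes the values: 0 → 2 → 6 → 12 → 20 → 30

Answer: 30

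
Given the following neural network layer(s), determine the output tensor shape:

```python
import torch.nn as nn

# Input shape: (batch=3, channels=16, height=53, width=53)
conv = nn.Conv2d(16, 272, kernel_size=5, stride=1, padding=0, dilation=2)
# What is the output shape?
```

Input: (3, 16, 53, 53) -> Output: (3, 272, 45, 45)

Answer: (3, 272, 45, 45)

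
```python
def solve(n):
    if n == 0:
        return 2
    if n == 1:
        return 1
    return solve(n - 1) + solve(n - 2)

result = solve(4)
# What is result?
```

Build up from base cases: solve(0)=2, solve(1)=1, solve(2)=3, solve(3)=4, solve(4)=7

Answer: 7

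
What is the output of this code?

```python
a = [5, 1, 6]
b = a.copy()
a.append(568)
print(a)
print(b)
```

Key concept: list.copy() creates independent copy.
Step by step:
`a = [5, 1, 6]` → a = [5, 1, 6]
`b = a.copy()` → b = [5, 1, 6]
`a.append(568)` → a = [5, 1, 6, 568]
`print(a)` → prints [5, 1, 6, 568]
`print(b)` → prints [5, 1, 6]

Answer:
[5, 1, 6, 568]
[5, 1, 6]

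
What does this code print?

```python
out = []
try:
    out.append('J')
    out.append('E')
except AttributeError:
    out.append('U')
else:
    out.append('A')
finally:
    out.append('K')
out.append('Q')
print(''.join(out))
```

Execution trace: 'J' (try body) → 'E' (try body, no exception) → 'A' (else) → 'K' (finally) → 'Q' (after the try/except). Output: JEAKQ

Answer: JEAKQ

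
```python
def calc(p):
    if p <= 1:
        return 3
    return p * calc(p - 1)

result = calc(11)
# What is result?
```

calc(11) = 11 * 10 * 9 * 8 * 7 * 6 * 5 * 4 * 3 * 2 * 3 = 119750400

Answer: 119750400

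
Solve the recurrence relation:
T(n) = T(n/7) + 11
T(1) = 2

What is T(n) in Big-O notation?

Each step divides n by 7 and adds 11. After log_7(n) steps we reach T(1)=2. So T(n) = 11·log_7(n) + 2 = O(log n).

Answer: O(log n)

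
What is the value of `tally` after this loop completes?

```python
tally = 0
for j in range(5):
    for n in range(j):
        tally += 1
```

Triangle number: 0+1+2+...+4
`tally` takes the values: 0 → 1 → 2 → 3 → 4 → 5 → 6 → 7 → 8 → 9 → 10

Answer: 10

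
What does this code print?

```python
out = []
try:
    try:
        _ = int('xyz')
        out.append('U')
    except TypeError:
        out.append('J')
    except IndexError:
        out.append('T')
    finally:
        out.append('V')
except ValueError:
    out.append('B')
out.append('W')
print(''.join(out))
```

Execution trace: 'V' (finally) → 'B' (outer except ValueError) → 'W' (after the try/except). Output: VBW

Answer: VBW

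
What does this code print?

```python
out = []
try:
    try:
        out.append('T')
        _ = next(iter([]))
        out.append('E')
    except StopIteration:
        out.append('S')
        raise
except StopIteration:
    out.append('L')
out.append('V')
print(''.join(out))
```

Execution trace: 'T' (inner try body) → 'S' (inner except StopIteration) → 'L' (outer except StopIteration) → 'V' (after the try/except). Output: TSLV

Answer: TSLV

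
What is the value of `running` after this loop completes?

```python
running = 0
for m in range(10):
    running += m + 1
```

Start at 0, add 1 to 10 = 55
`running` takes the values: 0 → 1 → 3 → 6 → 10 → 15 → 21 → 28 → 36 → 45 → 55

Answer: 55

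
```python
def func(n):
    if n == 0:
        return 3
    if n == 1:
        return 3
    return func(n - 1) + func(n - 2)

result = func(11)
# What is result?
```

Build up from base cases: func(0)=3, func(1)=3, func(2)=6, func(3)=9, func(4)=15, func(5)=24, func(6)=39, ..., func(11)=432

Answer: 432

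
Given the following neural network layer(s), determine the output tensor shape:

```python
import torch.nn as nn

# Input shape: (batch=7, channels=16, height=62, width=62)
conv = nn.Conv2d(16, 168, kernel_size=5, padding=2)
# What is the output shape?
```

Input: (7, 16, 62, 62) -> Output: (7, 168, 62, 62)

Answer: (7, 168, 62, 62)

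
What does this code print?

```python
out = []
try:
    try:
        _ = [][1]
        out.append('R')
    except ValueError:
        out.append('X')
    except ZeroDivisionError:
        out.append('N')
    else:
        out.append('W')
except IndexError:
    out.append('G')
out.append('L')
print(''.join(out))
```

Execution trace: 'G' (outer except IndexError) → 'L' (after the try/except). Output: GL

Answer: GL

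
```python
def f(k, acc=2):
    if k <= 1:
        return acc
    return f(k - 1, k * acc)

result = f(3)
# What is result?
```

Accumulator trace (n, acc): (3, 2) -> (2, 6) -> (1, 12) -> return 12

Answer: 12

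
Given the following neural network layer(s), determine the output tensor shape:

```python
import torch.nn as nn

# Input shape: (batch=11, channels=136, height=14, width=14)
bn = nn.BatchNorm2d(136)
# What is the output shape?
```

Input: (11, 136, 14, 14) -> Output: (11, 136, 14, 14)

Answer: (11, 136, 14, 14)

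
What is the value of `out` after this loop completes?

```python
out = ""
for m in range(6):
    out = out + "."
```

Repeat '.' 6 times
`out` takes the values: "" → "." → ".." → "..." → "...." → "....." → "......"

Answer: "......"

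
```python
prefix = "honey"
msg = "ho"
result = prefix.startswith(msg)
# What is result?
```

Trace:
`prefix = "honey"` → prefix = 'honey'
`msg = "ho"` → msg = 'ho'
`result = prefix.startswith(msg)` → result = True
So result = True

Answer: True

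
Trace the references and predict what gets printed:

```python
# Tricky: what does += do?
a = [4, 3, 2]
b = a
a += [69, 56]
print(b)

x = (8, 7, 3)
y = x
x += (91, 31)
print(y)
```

Key concept: += behavior differs for mutable vs immutable.
Step by step:
`a = [4, 3, 2]` → a = [4, 3, 2]
`b = a` → b = [4, 3, 2] (same object as a)
`a += [69, 56]` → a = [4, 3, 2, 69, 56] (same object as b); b = [4, 3, 2, 69, 56] (same object as a)
`print(b)` → prints [4, 3, 2, 69, 56]
`x = (8, 7, 3)` → x = (8, 7, 3)
`y = x` → y = (8, 7, 3)
`x += (91, 31)` → x = (8, 7, 3, 91, 31)
`print(y)` → prints (8, 7, 3)

Answer:
[4, 3, 2, 69, 56]
(8, 7, 3)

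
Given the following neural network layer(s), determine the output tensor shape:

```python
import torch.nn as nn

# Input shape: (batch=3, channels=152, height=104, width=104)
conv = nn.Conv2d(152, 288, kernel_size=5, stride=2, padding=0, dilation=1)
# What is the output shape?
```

Input: (3, 152, 104, 104) -> Output: (3, 288, 50, 50)

Answer: (3, 288, 50, 50)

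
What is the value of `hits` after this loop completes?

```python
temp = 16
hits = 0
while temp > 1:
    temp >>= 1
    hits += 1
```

Count right shifts until 1
`hits` takes the values: 0 → 1 → 2 → 3 → 4

Answer: 4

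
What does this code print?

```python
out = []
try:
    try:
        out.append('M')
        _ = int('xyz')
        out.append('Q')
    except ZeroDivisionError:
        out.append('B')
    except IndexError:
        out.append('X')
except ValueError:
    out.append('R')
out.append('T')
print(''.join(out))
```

Execution trace: 'M' (try body) → 'R' (outer except ValueError) → 'T' (after the try/except). Output: MRT

Answer: MRT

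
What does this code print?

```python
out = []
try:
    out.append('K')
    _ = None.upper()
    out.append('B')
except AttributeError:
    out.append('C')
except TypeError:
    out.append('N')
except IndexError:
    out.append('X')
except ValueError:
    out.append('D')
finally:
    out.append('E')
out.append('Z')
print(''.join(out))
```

Execution trace: 'K' (try body) → 'C' (except AttributeError) → 'E' (finally) → 'Z' (after the try/except). Output: KCEZ

Answer: KCEZ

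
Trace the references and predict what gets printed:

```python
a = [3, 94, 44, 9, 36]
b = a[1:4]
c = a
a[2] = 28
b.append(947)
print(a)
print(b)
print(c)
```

Key concept: slice vs alias.
Step by step:
`a = [3, 94, 44, 9, 36]` → a = [3, 94, 44, 9, 36]
`b = a[1:4]` → b = [94, 44, 9]
`c = a` → c = [3, 94, 44, 9, 36] (same object as a)
`a[2] = 28` → a = [3, 94, 28, 9, 36] (same object as c); c = [3, 94, 28, 9, 36] (same object as a)
`b.append(947)` → b = [94, 44, 9, 947]
`print(a)` → prints [3, 94, 28, 9, 36]
`print(b)` → prints [94, 44, 9, 947]
`print(c)` → prints [3, 94, 28, 9, 36]

Answer:
[3, 94, 28, 9, 36]
[94, 44, 9, 947]
[3, 94, 28, 9, 36]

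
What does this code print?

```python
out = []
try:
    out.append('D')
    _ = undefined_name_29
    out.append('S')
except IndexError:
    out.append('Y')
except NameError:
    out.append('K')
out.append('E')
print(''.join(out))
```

Execution trace: 'D' (try body) → 'K' (except NameError) → 'E' (after the try/except). Output: DKE

Answer: DKE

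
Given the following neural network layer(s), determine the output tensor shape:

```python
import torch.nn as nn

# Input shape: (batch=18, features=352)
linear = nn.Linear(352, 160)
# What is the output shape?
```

Input: (18, 352) -> Output: (18, 160)

Answer: (18, 160)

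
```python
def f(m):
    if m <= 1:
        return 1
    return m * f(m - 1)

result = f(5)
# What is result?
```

f(5) = 5 * 4 * 3 * 2 * 1 = 120

Answer: 120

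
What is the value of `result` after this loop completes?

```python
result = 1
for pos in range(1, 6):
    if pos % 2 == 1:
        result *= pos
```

Product of odd numbers 1 to 5
`result` takes the values: 1 → 3 → 15

Answer: 15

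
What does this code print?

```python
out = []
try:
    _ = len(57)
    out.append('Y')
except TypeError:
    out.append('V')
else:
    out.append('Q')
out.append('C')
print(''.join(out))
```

Execution trace: 'V' (except TypeError) → 'C' (after the try/except). Output: VC

Answer: VC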